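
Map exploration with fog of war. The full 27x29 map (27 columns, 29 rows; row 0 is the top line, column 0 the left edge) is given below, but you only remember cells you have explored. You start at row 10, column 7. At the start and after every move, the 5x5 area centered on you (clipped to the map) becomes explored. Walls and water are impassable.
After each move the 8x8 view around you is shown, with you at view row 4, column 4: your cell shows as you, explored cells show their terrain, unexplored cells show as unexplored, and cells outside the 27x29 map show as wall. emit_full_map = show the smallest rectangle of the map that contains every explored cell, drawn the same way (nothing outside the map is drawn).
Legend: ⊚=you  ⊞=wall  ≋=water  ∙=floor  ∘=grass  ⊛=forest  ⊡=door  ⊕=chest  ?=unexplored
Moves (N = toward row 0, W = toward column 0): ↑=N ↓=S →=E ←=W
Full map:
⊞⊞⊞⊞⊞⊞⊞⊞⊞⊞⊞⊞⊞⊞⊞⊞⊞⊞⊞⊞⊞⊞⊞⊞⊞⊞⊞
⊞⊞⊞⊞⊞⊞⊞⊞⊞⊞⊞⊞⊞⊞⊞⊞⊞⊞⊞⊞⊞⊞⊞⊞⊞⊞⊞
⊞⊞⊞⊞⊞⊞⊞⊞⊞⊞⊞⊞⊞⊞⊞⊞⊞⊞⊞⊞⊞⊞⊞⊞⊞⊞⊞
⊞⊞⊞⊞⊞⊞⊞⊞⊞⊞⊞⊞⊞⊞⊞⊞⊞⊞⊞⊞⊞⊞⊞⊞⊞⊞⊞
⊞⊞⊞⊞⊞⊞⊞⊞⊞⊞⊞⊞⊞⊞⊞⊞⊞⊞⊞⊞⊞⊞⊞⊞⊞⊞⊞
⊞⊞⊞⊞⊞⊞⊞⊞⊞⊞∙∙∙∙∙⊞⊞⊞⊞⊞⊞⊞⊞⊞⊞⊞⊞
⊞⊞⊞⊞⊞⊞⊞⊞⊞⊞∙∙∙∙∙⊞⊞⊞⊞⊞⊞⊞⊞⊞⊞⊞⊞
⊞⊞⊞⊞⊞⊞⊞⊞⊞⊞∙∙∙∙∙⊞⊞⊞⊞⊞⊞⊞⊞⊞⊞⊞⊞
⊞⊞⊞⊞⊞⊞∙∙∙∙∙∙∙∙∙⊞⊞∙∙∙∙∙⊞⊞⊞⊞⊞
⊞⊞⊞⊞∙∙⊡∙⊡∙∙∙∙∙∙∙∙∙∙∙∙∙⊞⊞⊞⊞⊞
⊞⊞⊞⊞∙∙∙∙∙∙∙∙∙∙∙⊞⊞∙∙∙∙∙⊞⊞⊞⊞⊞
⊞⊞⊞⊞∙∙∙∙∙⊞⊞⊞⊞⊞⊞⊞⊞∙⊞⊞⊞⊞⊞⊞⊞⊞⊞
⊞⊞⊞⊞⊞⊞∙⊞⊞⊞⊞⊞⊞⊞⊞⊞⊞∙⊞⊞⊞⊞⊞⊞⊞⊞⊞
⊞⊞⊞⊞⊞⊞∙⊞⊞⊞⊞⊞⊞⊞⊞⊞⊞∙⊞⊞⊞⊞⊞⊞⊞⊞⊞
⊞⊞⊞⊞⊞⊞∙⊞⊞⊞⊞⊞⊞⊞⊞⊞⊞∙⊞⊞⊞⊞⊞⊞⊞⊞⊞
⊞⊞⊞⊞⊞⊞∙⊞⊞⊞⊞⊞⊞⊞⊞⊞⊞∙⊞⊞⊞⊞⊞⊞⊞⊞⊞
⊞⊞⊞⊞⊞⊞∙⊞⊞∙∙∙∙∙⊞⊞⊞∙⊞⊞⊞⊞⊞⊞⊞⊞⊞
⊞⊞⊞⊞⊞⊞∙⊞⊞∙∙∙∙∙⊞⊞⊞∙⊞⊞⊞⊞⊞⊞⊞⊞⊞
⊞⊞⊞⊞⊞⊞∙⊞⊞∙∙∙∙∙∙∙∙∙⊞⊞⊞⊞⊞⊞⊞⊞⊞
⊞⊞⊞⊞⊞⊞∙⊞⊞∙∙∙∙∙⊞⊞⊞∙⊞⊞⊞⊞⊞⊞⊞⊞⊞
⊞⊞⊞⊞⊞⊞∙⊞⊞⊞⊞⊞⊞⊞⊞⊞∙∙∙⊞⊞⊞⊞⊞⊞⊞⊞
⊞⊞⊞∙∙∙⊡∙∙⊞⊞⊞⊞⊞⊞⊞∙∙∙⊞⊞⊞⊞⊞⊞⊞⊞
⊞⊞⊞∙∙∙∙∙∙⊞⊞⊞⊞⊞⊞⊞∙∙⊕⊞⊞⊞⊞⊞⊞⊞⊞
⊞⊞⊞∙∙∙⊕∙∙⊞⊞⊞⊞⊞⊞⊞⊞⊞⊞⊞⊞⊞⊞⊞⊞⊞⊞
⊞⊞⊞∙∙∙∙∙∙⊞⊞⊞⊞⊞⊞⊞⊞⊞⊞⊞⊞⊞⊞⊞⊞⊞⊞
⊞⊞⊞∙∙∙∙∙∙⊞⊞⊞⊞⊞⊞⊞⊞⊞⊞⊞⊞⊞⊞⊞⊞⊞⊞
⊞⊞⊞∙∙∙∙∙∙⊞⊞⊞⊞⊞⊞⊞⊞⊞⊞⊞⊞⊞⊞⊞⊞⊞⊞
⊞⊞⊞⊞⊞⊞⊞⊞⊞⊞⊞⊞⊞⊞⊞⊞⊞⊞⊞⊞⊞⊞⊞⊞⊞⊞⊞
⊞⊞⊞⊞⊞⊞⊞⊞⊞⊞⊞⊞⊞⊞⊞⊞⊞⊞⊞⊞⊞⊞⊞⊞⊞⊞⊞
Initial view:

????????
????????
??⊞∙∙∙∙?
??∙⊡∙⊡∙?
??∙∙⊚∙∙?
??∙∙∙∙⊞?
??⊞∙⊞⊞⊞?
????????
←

????????
????????
??⊞⊞∙∙∙∙
??∙∙⊡∙⊡∙
??∙∙⊚∙∙∙
??∙∙∙∙∙⊞
??⊞⊞∙⊞⊞⊞
????????

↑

????????
????????
??⊞⊞⊞⊞⊞?
??⊞⊞∙∙∙∙
??∙∙⊚∙⊡∙
??∙∙∙∙∙∙
??∙∙∙∙∙⊞
??⊞⊞∙⊞⊞⊞

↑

????????
????????
??⊞⊞⊞⊞⊞?
??⊞⊞⊞⊞⊞?
??⊞⊞⊚∙∙∙
??∙∙⊡∙⊡∙
??∙∙∙∙∙∙
??∙∙∙∙∙⊞

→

????????
????????
?⊞⊞⊞⊞⊞⊞?
?⊞⊞⊞⊞⊞⊞?
?⊞⊞∙⊚∙∙?
?∙∙⊡∙⊡∙?
?∙∙∙∙∙∙?
?∙∙∙∙∙⊞?

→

????????
????????
⊞⊞⊞⊞⊞⊞∙?
⊞⊞⊞⊞⊞⊞∙?
⊞⊞∙∙⊚∙∙?
∙∙⊡∙⊡∙∙?
∙∙∙∙∙∙∙?
∙∙∙∙∙⊞??

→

????????
????????
⊞⊞⊞⊞⊞∙∙?
⊞⊞⊞⊞⊞∙∙?
⊞∙∙∙⊚∙∙?
∙⊡∙⊡∙∙∙?
∙∙∙∙∙∙∙?
∙∙∙∙⊞???

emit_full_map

⊞⊞⊞⊞⊞⊞∙∙
⊞⊞⊞⊞⊞⊞∙∙
⊞⊞∙∙∙⊚∙∙
∙∙⊡∙⊡∙∙∙
∙∙∙∙∙∙∙∙
∙∙∙∙∙⊞??
⊞⊞∙⊞⊞⊞??

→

????????
????????
⊞⊞⊞⊞∙∙∙?
⊞⊞⊞⊞∙∙∙?
∙∙∙∙⊚∙∙?
⊡∙⊡∙∙∙∙?
∙∙∙∙∙∙∙?
∙∙∙⊞????

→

????????
????????
⊞⊞⊞∙∙∙∙?
⊞⊞⊞∙∙∙∙?
∙∙∙∙⊚∙∙?
∙⊡∙∙∙∙∙?
∙∙∙∙∙∙∙?
∙∙⊞?????

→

????????
????????
⊞⊞∙∙∙∙∙?
⊞⊞∙∙∙∙∙?
∙∙∙∙⊚∙∙?
⊡∙∙∙∙∙∙?
∙∙∙∙∙∙∙?
∙⊞??????

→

????????
????????
⊞∙∙∙∙∙⊞?
⊞∙∙∙∙∙⊞?
∙∙∙∙⊚∙⊞?
∙∙∙∙∙∙∙?
∙∙∙∙∙∙⊞?
⊞???????

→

????????
????????
∙∙∙∙∙⊞⊞?
∙∙∙∙∙⊞⊞?
∙∙∙∙⊚⊞⊞?
∙∙∙∙∙∙∙?
∙∙∙∙∙⊞⊞?
????????

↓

????????
∙∙∙∙∙⊞⊞?
∙∙∙∙∙⊞⊞?
∙∙∙∙∙⊞⊞?
∙∙∙∙⊚∙∙?
∙∙∙∙∙⊞⊞?
??⊞⊞⊞⊞⊞?
????????

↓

∙∙∙∙∙⊞⊞?
∙∙∙∙∙⊞⊞?
∙∙∙∙∙⊞⊞?
∙∙∙∙∙∙∙?
∙∙∙∙⊚⊞⊞?
??⊞⊞⊞⊞⊞?
??⊞⊞⊞⊞⊞?
????????

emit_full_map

⊞⊞⊞⊞⊞⊞∙∙∙∙∙⊞⊞
⊞⊞⊞⊞⊞⊞∙∙∙∙∙⊞⊞
⊞⊞∙∙∙∙∙∙∙∙∙⊞⊞
∙∙⊡∙⊡∙∙∙∙∙∙∙∙
∙∙∙∙∙∙∙∙∙∙⊚⊞⊞
∙∙∙∙∙⊞??⊞⊞⊞⊞⊞
⊞⊞∙⊞⊞⊞??⊞⊞⊞⊞⊞

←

⊞∙∙∙∙∙⊞⊞
⊞∙∙∙∙∙⊞⊞
∙∙∙∙∙∙⊞⊞
∙∙∙∙∙∙∙∙
∙∙∙∙⊚∙⊞⊞
⊞?⊞⊞⊞⊞⊞⊞
⊞?⊞⊞⊞⊞⊞⊞
????????

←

⊞⊞∙∙∙∙∙⊞
⊞⊞∙∙∙∙∙⊞
∙∙∙∙∙∙∙⊞
⊡∙∙∙∙∙∙∙
∙∙∙∙⊚∙∙⊞
∙⊞⊞⊞⊞⊞⊞⊞
⊞⊞⊞⊞⊞⊞⊞⊞
????????

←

⊞⊞⊞∙∙∙∙∙
⊞⊞⊞∙∙∙∙∙
∙∙∙∙∙∙∙∙
∙⊡∙∙∙∙∙∙
∙∙∙∙⊚∙∙∙
∙∙⊞⊞⊞⊞⊞⊞
⊞⊞⊞⊞⊞⊞⊞⊞
????????

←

⊞⊞⊞⊞∙∙∙∙
⊞⊞⊞⊞∙∙∙∙
∙∙∙∙∙∙∙∙
⊡∙⊡∙∙∙∙∙
∙∙∙∙⊚∙∙∙
∙∙∙⊞⊞⊞⊞⊞
∙⊞⊞⊞⊞⊞⊞⊞
????????

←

⊞⊞⊞⊞⊞∙∙∙
⊞⊞⊞⊞⊞∙∙∙
⊞∙∙∙∙∙∙∙
∙⊡∙⊡∙∙∙∙
∙∙∙∙⊚∙∙∙
∙∙∙∙⊞⊞⊞⊞
⊞∙⊞⊞⊞⊞⊞⊞
????????

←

⊞⊞⊞⊞⊞⊞∙∙
⊞⊞⊞⊞⊞⊞∙∙
⊞⊞∙∙∙∙∙∙
∙∙⊡∙⊡∙∙∙
∙∙∙∙⊚∙∙∙
∙∙∙∙∙⊞⊞⊞
⊞⊞∙⊞⊞⊞⊞⊞
????????

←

?⊞⊞⊞⊞⊞⊞∙
?⊞⊞⊞⊞⊞⊞∙
?⊞⊞∙∙∙∙∙
?∙∙⊡∙⊡∙∙
?∙∙∙⊚∙∙∙
?∙∙∙∙∙⊞⊞
?⊞⊞∙⊞⊞⊞⊞
????????

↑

????????
?⊞⊞⊞⊞⊞⊞∙
?⊞⊞⊞⊞⊞⊞∙
?⊞⊞∙∙∙∙∙
?∙∙⊡⊚⊡∙∙
?∙∙∙∙∙∙∙
?∙∙∙∙∙⊞⊞
?⊞⊞∙⊞⊞⊞⊞

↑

????????
????????
?⊞⊞⊞⊞⊞⊞∙
?⊞⊞⊞⊞⊞⊞∙
?⊞⊞∙⊚∙∙∙
?∙∙⊡∙⊡∙∙
?∙∙∙∙∙∙∙
?∙∙∙∙∙⊞⊞

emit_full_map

⊞⊞⊞⊞⊞⊞∙∙∙∙∙⊞⊞
⊞⊞⊞⊞⊞⊞∙∙∙∙∙⊞⊞
⊞⊞∙⊚∙∙∙∙∙∙∙⊞⊞
∙∙⊡∙⊡∙∙∙∙∙∙∙∙
∙∙∙∙∙∙∙∙∙∙∙⊞⊞
∙∙∙∙∙⊞⊞⊞⊞⊞⊞⊞⊞
⊞⊞∙⊞⊞⊞⊞⊞⊞⊞⊞⊞⊞

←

????????
????????
??⊞⊞⊞⊞⊞⊞
??⊞⊞⊞⊞⊞⊞
??⊞⊞⊚∙∙∙
??∙∙⊡∙⊡∙
??∙∙∙∙∙∙
??∙∙∙∙∙⊞

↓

????????
??⊞⊞⊞⊞⊞⊞
??⊞⊞⊞⊞⊞⊞
??⊞⊞∙∙∙∙
??∙∙⊚∙⊡∙
??∙∙∙∙∙∙
??∙∙∙∙∙⊞
??⊞⊞∙⊞⊞⊞

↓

??⊞⊞⊞⊞⊞⊞
??⊞⊞⊞⊞⊞⊞
??⊞⊞∙∙∙∙
??∙∙⊡∙⊡∙
??∙∙⊚∙∙∙
??∙∙∙∙∙⊞
??⊞⊞∙⊞⊞⊞
????????

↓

??⊞⊞⊞⊞⊞⊞
??⊞⊞∙∙∙∙
??∙∙⊡∙⊡∙
??∙∙∙∙∙∙
??∙∙⊚∙∙⊞
??⊞⊞∙⊞⊞⊞
??⊞⊞∙⊞⊞?
????????

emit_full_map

⊞⊞⊞⊞⊞⊞∙∙∙∙∙⊞⊞
⊞⊞⊞⊞⊞⊞∙∙∙∙∙⊞⊞
⊞⊞∙∙∙∙∙∙∙∙∙⊞⊞
∙∙⊡∙⊡∙∙∙∙∙∙∙∙
∙∙∙∙∙∙∙∙∙∙∙⊞⊞
∙∙⊚∙∙⊞⊞⊞⊞⊞⊞⊞⊞
⊞⊞∙⊞⊞⊞⊞⊞⊞⊞⊞⊞⊞
⊞⊞∙⊞⊞????????


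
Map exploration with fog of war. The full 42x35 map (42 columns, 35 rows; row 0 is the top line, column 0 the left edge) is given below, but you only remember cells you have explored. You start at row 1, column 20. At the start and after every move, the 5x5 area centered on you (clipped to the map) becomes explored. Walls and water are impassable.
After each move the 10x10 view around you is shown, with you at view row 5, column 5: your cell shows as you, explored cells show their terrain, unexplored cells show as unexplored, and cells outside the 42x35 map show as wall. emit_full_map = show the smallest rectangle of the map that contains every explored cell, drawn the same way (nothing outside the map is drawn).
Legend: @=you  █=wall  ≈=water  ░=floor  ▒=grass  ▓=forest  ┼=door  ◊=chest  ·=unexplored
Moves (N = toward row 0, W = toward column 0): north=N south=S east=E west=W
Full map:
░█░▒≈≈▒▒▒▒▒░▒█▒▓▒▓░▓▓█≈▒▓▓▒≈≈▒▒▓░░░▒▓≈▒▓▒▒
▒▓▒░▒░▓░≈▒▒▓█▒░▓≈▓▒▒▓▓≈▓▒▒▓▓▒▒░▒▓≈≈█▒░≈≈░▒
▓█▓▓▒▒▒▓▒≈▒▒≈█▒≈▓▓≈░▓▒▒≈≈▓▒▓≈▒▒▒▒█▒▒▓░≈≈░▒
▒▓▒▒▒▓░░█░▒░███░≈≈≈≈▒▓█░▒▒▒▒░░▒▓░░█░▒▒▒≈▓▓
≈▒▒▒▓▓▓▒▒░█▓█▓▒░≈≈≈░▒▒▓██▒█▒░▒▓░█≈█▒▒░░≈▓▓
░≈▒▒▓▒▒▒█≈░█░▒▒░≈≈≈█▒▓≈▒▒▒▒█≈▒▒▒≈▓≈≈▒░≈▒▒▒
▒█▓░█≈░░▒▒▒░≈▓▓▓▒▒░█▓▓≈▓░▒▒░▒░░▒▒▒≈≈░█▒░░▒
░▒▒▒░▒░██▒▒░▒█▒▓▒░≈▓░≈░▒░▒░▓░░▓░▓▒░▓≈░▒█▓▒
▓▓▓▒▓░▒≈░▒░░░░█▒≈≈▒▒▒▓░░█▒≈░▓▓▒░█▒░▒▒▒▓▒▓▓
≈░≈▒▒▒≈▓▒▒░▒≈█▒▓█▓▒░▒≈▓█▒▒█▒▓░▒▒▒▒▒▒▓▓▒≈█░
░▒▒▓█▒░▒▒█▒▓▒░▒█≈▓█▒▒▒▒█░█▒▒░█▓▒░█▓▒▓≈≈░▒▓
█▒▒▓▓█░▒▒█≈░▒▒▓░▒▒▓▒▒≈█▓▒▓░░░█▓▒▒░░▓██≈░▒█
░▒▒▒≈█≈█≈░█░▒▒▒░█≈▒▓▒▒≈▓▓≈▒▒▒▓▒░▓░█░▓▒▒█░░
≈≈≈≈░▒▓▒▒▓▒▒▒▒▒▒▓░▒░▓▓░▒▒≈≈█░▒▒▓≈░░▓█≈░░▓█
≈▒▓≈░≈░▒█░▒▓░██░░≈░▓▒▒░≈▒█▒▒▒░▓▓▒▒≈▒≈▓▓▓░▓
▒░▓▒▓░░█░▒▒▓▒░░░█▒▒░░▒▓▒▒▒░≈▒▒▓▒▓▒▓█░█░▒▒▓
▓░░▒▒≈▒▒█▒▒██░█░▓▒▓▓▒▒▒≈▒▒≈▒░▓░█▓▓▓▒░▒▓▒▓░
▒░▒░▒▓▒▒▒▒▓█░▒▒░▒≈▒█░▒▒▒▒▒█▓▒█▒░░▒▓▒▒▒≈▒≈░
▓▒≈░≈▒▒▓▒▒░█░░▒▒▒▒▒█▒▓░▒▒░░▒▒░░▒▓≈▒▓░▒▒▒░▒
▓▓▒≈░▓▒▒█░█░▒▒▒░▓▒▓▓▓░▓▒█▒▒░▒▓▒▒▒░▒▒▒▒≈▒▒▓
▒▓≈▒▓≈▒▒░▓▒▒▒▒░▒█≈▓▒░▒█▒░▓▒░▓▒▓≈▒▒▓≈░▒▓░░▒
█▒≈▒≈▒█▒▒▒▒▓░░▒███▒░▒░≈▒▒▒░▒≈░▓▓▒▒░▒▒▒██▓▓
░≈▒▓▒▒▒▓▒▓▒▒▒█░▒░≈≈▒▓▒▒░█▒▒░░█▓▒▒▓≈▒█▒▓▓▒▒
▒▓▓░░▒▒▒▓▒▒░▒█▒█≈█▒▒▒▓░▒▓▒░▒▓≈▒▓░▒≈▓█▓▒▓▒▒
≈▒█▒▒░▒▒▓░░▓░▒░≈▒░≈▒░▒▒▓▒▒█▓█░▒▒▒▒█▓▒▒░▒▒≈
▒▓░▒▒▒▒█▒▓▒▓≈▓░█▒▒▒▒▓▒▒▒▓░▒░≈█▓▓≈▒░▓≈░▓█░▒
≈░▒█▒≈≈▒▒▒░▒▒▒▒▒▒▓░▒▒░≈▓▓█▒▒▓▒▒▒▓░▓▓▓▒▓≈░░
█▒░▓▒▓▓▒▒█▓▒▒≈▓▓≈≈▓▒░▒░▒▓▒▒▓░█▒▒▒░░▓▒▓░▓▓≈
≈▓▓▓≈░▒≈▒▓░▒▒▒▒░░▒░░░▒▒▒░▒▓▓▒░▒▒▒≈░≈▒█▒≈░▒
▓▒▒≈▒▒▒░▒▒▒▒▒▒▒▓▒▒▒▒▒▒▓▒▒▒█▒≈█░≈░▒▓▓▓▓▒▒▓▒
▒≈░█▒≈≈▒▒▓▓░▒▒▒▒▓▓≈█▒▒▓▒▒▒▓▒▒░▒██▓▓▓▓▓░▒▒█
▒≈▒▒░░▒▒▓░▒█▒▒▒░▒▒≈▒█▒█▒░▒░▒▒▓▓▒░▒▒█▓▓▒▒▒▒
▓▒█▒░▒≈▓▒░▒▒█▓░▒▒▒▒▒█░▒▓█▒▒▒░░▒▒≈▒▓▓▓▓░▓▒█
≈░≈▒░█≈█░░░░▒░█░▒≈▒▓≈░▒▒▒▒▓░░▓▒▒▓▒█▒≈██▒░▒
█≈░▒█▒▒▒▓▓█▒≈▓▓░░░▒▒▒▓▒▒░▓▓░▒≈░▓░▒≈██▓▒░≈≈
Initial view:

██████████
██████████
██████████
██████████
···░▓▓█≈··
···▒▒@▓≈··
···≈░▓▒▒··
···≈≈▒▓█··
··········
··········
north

██████████
██████████
██████████
██████████
██████████
···░▓@█≈··
···▒▒▓▓≈··
···≈░▓▒▒··
···≈≈▒▓█··
··········

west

██████████
██████████
██████████
██████████
██████████
···▓░@▓█≈·
···▓▒▒▓▓≈·
···▓≈░▓▒▒·
····≈≈▒▓█·
··········

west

██████████
██████████
██████████
██████████
██████████
···▒▓@▓▓█≈
···≈▓▒▒▓▓≈
···▓▓≈░▓▒▒
·····≈≈▒▓█
··········

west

██████████
██████████
██████████
██████████
██████████
···▓▒@░▓▓█
···▓≈▓▒▒▓▓
···≈▓▓≈░▓▒
······≈≈▒▓
··········

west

██████████
██████████
██████████
██████████
██████████
···▒▓@▓░▓▓
···░▓≈▓▒▒▓
···▒≈▓▓≈░▓
·······≈≈▒
··········

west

██████████
██████████
██████████
██████████
██████████
···█▒@▒▓░▓
···▒░▓≈▓▒▒
···█▒≈▓▓≈░
········≈≈
··········

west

██████████
██████████
██████████
██████████
██████████
···▒█@▓▒▓░
···█▒░▓≈▓▒
···≈█▒≈▓▓≈
·········≈
··········

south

██████████
██████████
██████████
██████████
···▒█▒▓▒▓░
···█▒@▓≈▓▒
···≈█▒≈▓▓≈
···███░≈·≈
··········
··········

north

██████████
██████████
██████████
██████████
██████████
···▒█@▓▒▓░
···█▒░▓≈▓▒
···≈█▒≈▓▓≈
···███░≈·≈
··········

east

██████████
██████████
██████████
██████████
██████████
··▒█▒@▒▓░▓
··█▒░▓≈▓▒▒
··≈█▒≈▓▓≈░
··███░≈·≈≈
··········

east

██████████
██████████
██████████
██████████
██████████
·▒█▒▓@▓░▓▓
·█▒░▓≈▓▒▒▓
·≈█▒≈▓▓≈░▓
·███░≈·≈≈▒
··········

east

██████████
██████████
██████████
██████████
██████████
▒█▒▓▒@░▓▓█
█▒░▓≈▓▒▒▓▓
≈█▒≈▓▓≈░▓▒
███░≈·≈≈▒▓
··········

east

██████████
██████████
██████████
██████████
██████████
█▒▓▒▓@▓▓█≈
▒░▓≈▓▒▒▓▓≈
█▒≈▓▓≈░▓▒▒
██░≈·≈≈▒▓█
··········

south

██████████
██████████
██████████
██████████
█▒▓▒▓░▓▓█≈
▒░▓≈▓@▒▓▓≈
█▒≈▓▓≈░▓▒▒
██░≈≈≈≈▒▓█
··········
··········

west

██████████
██████████
██████████
██████████
▒█▒▓▒▓░▓▓█
█▒░▓≈@▒▒▓▓
≈█▒≈▓▓≈░▓▒
███░≈≈≈≈▒▓
··········
··········

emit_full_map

▒█▒▓▒▓░▓▓█≈
█▒░▓≈@▒▒▓▓≈
≈█▒≈▓▓≈░▓▒▒
███░≈≈≈≈▒▓█

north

██████████
██████████
██████████
██████████
██████████
▒█▒▓▒@░▓▓█
█▒░▓≈▓▒▒▓▓
≈█▒≈▓▓≈░▓▒
███░≈≈≈≈▒▓
··········

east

██████████
██████████
██████████
██████████
██████████
█▒▓▒▓@▓▓█≈
▒░▓≈▓▒▒▓▓≈
█▒≈▓▓≈░▓▒▒
██░≈≈≈≈▒▓█
··········

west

██████████
██████████
██████████
██████████
██████████
▒█▒▓▒@░▓▓█
█▒░▓≈▓▒▒▓▓
≈█▒≈▓▓≈░▓▒
███░≈≈≈≈▒▓
··········

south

██████████
██████████
██████████
██████████
▒█▒▓▒▓░▓▓█
█▒░▓≈@▒▒▓▓
≈█▒≈▓▓≈░▓▒
███░≈≈≈≈▒▓
··········
··········

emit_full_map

▒█▒▓▒▓░▓▓█≈
█▒░▓≈@▒▒▓▓≈
≈█▒≈▓▓≈░▓▒▒
███░≈≈≈≈▒▓█

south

██████████
██████████
██████████
▒█▒▓▒▓░▓▓█
█▒░▓≈▓▒▒▓▓
≈█▒≈▓@≈░▓▒
███░≈≈≈≈▒▓
···░≈≈≈░··
··········
··········

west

██████████
██████████
██████████
·▒█▒▓▒▓░▓▓
·█▒░▓≈▓▒▒▓
·≈█▒≈@▓≈░▓
·███░≈≈≈≈▒
···▒░≈≈≈░·
··········
··········

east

██████████
██████████
██████████
▒█▒▓▒▓░▓▓█
█▒░▓≈▓▒▒▓▓
≈█▒≈▓@≈░▓▒
███░≈≈≈≈▒▓
··▒░≈≈≈░··
··········
··········

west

██████████
██████████
██████████
·▒█▒▓▒▓░▓▓
·█▒░▓≈▓▒▒▓
·≈█▒≈@▓≈░▓
·███░≈≈≈≈▒
···▒░≈≈≈░·
··········
··········

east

██████████
██████████
██████████
▒█▒▓▒▓░▓▓█
█▒░▓≈▓▒▒▓▓
≈█▒≈▓@≈░▓▒
███░≈≈≈≈▒▓
··▒░≈≈≈░··
··········
··········

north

██████████
██████████
██████████
██████████
▒█▒▓▒▓░▓▓█
█▒░▓≈@▒▒▓▓
≈█▒≈▓▓≈░▓▒
███░≈≈≈≈▒▓
··▒░≈≈≈░··
··········

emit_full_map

▒█▒▓▒▓░▓▓█≈
█▒░▓≈@▒▒▓▓≈
≈█▒≈▓▓≈░▓▒▒
███░≈≈≈≈▒▓█
··▒░≈≈≈░···


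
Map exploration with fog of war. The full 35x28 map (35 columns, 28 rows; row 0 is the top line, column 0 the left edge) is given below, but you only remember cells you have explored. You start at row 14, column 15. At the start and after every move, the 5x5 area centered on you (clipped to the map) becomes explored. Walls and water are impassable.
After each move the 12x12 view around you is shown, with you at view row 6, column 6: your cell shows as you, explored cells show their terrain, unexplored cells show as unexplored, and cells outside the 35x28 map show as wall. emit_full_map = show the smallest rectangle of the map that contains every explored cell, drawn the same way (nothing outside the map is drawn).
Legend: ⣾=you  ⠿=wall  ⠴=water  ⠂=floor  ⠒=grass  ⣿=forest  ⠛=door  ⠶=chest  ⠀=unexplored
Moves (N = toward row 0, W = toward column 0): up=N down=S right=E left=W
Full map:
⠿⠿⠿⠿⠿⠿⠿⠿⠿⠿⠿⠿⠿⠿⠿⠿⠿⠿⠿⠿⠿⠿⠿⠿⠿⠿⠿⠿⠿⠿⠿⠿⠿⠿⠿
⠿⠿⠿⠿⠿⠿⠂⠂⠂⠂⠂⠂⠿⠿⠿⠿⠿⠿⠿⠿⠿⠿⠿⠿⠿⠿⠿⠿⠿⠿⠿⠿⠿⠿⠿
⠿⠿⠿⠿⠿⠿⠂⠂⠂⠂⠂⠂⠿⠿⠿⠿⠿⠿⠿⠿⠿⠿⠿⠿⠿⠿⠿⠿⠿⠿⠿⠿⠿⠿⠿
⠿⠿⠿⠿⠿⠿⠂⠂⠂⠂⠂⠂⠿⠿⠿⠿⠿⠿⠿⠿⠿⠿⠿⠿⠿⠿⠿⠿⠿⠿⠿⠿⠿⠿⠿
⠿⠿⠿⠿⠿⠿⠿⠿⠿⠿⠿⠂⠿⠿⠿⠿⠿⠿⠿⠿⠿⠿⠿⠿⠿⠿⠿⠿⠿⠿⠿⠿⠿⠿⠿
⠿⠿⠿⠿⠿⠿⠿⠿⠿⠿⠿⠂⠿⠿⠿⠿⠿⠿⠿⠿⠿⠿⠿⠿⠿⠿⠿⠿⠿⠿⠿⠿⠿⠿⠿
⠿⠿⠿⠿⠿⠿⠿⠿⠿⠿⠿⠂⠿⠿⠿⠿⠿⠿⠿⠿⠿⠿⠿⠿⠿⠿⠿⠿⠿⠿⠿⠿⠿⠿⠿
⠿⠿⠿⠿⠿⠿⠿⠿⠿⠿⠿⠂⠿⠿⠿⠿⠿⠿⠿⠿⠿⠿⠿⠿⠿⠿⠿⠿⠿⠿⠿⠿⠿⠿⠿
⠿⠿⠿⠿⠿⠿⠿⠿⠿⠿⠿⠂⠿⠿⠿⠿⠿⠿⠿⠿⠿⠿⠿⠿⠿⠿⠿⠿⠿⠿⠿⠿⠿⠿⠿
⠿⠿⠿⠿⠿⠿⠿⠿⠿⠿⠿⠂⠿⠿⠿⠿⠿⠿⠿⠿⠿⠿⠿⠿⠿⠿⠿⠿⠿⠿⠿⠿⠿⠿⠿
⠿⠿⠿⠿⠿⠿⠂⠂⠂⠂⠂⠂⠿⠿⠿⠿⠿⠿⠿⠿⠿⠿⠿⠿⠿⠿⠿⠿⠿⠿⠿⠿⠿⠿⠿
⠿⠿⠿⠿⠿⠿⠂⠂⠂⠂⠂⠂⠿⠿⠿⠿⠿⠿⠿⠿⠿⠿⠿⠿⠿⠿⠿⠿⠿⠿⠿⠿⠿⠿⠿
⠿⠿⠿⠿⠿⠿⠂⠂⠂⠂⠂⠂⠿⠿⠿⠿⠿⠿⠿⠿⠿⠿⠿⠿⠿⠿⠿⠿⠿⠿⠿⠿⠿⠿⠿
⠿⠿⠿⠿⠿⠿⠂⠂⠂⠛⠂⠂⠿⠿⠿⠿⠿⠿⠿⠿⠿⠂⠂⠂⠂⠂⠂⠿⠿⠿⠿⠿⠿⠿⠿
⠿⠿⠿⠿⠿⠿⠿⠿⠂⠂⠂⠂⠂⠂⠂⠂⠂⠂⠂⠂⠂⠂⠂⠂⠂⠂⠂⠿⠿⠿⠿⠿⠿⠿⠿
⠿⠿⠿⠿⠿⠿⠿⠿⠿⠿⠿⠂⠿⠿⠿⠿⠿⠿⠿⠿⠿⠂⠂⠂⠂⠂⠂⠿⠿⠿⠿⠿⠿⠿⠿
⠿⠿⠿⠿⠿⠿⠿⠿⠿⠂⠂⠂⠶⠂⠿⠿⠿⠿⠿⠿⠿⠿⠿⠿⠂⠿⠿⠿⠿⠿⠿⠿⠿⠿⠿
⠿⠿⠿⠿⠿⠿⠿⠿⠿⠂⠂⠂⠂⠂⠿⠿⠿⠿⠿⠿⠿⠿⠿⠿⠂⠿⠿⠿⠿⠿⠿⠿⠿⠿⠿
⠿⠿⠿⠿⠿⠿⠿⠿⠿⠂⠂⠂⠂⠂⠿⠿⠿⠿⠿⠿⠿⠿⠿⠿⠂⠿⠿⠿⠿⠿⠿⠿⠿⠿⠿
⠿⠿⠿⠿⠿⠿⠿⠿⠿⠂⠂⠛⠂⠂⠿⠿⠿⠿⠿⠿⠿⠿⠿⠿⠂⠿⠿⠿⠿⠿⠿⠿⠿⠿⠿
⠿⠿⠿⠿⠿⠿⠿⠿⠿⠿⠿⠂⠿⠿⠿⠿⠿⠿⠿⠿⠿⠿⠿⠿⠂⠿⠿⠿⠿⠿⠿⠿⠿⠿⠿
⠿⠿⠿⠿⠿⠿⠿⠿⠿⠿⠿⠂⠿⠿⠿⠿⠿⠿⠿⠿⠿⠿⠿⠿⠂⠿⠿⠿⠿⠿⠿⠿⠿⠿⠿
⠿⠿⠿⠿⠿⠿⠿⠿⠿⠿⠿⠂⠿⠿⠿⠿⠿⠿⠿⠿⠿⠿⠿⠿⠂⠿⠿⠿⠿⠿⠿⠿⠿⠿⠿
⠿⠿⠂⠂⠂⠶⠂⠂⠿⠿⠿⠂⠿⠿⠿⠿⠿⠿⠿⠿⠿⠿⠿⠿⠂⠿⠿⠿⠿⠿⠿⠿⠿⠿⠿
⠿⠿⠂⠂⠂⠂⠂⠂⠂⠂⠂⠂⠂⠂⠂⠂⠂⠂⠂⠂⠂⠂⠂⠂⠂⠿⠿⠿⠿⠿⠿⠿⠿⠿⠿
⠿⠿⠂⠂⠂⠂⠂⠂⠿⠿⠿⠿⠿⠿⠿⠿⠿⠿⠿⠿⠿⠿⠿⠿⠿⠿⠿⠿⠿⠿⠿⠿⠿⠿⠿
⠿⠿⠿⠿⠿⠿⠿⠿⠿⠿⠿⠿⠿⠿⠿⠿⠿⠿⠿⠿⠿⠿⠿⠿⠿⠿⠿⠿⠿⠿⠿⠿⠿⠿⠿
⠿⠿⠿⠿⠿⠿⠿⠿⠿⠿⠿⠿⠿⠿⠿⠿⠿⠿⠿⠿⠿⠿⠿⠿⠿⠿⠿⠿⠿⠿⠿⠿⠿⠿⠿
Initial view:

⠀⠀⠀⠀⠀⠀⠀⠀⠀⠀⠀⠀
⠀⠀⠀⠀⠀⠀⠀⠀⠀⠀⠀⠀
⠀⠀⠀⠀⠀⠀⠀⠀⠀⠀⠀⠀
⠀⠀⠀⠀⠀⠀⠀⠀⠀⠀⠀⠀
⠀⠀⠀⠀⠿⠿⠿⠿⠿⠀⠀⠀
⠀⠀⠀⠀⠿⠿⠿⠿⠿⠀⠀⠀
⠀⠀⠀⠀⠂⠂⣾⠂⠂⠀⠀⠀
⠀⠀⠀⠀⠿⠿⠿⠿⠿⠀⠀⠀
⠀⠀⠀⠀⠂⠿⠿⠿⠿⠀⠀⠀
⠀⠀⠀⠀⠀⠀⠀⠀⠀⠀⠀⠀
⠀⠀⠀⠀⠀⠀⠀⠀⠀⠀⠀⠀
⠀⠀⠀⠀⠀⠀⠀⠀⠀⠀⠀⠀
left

⠀⠀⠀⠀⠀⠀⠀⠀⠀⠀⠀⠀
⠀⠀⠀⠀⠀⠀⠀⠀⠀⠀⠀⠀
⠀⠀⠀⠀⠀⠀⠀⠀⠀⠀⠀⠀
⠀⠀⠀⠀⠀⠀⠀⠀⠀⠀⠀⠀
⠀⠀⠀⠀⠿⠿⠿⠿⠿⠿⠀⠀
⠀⠀⠀⠀⠿⠿⠿⠿⠿⠿⠀⠀
⠀⠀⠀⠀⠂⠂⣾⠂⠂⠂⠀⠀
⠀⠀⠀⠀⠿⠿⠿⠿⠿⠿⠀⠀
⠀⠀⠀⠀⠶⠂⠿⠿⠿⠿⠀⠀
⠀⠀⠀⠀⠀⠀⠀⠀⠀⠀⠀⠀
⠀⠀⠀⠀⠀⠀⠀⠀⠀⠀⠀⠀
⠀⠀⠀⠀⠀⠀⠀⠀⠀⠀⠀⠀

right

⠀⠀⠀⠀⠀⠀⠀⠀⠀⠀⠀⠀
⠀⠀⠀⠀⠀⠀⠀⠀⠀⠀⠀⠀
⠀⠀⠀⠀⠀⠀⠀⠀⠀⠀⠀⠀
⠀⠀⠀⠀⠀⠀⠀⠀⠀⠀⠀⠀
⠀⠀⠀⠿⠿⠿⠿⠿⠿⠀⠀⠀
⠀⠀⠀⠿⠿⠿⠿⠿⠿⠀⠀⠀
⠀⠀⠀⠂⠂⠂⣾⠂⠂⠀⠀⠀
⠀⠀⠀⠿⠿⠿⠿⠿⠿⠀⠀⠀
⠀⠀⠀⠶⠂⠿⠿⠿⠿⠀⠀⠀
⠀⠀⠀⠀⠀⠀⠀⠀⠀⠀⠀⠀
⠀⠀⠀⠀⠀⠀⠀⠀⠀⠀⠀⠀
⠀⠀⠀⠀⠀⠀⠀⠀⠀⠀⠀⠀

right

⠀⠀⠀⠀⠀⠀⠀⠀⠀⠀⠀⠀
⠀⠀⠀⠀⠀⠀⠀⠀⠀⠀⠀⠀
⠀⠀⠀⠀⠀⠀⠀⠀⠀⠀⠀⠀
⠀⠀⠀⠀⠀⠀⠀⠀⠀⠀⠀⠀
⠀⠀⠿⠿⠿⠿⠿⠿⠿⠀⠀⠀
⠀⠀⠿⠿⠿⠿⠿⠿⠿⠀⠀⠀
⠀⠀⠂⠂⠂⠂⣾⠂⠂⠀⠀⠀
⠀⠀⠿⠿⠿⠿⠿⠿⠿⠀⠀⠀
⠀⠀⠶⠂⠿⠿⠿⠿⠿⠀⠀⠀
⠀⠀⠀⠀⠀⠀⠀⠀⠀⠀⠀⠀
⠀⠀⠀⠀⠀⠀⠀⠀⠀⠀⠀⠀
⠀⠀⠀⠀⠀⠀⠀⠀⠀⠀⠀⠀

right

⠀⠀⠀⠀⠀⠀⠀⠀⠀⠀⠀⠀
⠀⠀⠀⠀⠀⠀⠀⠀⠀⠀⠀⠀
⠀⠀⠀⠀⠀⠀⠀⠀⠀⠀⠀⠀
⠀⠀⠀⠀⠀⠀⠀⠀⠀⠀⠀⠀
⠀⠿⠿⠿⠿⠿⠿⠿⠿⠀⠀⠀
⠀⠿⠿⠿⠿⠿⠿⠿⠿⠀⠀⠀
⠀⠂⠂⠂⠂⠂⣾⠂⠂⠀⠀⠀
⠀⠿⠿⠿⠿⠿⠿⠿⠿⠀⠀⠀
⠀⠶⠂⠿⠿⠿⠿⠿⠿⠀⠀⠀
⠀⠀⠀⠀⠀⠀⠀⠀⠀⠀⠀⠀
⠀⠀⠀⠀⠀⠀⠀⠀⠀⠀⠀⠀
⠀⠀⠀⠀⠀⠀⠀⠀⠀⠀⠀⠀

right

⠀⠀⠀⠀⠀⠀⠀⠀⠀⠀⠀⠀
⠀⠀⠀⠀⠀⠀⠀⠀⠀⠀⠀⠀
⠀⠀⠀⠀⠀⠀⠀⠀⠀⠀⠀⠀
⠀⠀⠀⠀⠀⠀⠀⠀⠀⠀⠀⠀
⠿⠿⠿⠿⠿⠿⠿⠿⠿⠀⠀⠀
⠿⠿⠿⠿⠿⠿⠿⠿⠿⠀⠀⠀
⠂⠂⠂⠂⠂⠂⣾⠂⠂⠀⠀⠀
⠿⠿⠿⠿⠿⠿⠿⠿⠿⠀⠀⠀
⠶⠂⠿⠿⠿⠿⠿⠿⠿⠀⠀⠀
⠀⠀⠀⠀⠀⠀⠀⠀⠀⠀⠀⠀
⠀⠀⠀⠀⠀⠀⠀⠀⠀⠀⠀⠀
⠀⠀⠀⠀⠀⠀⠀⠀⠀⠀⠀⠀

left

⠀⠀⠀⠀⠀⠀⠀⠀⠀⠀⠀⠀
⠀⠀⠀⠀⠀⠀⠀⠀⠀⠀⠀⠀
⠀⠀⠀⠀⠀⠀⠀⠀⠀⠀⠀⠀
⠀⠀⠀⠀⠀⠀⠀⠀⠀⠀⠀⠀
⠀⠿⠿⠿⠿⠿⠿⠿⠿⠿⠀⠀
⠀⠿⠿⠿⠿⠿⠿⠿⠿⠿⠀⠀
⠀⠂⠂⠂⠂⠂⣾⠂⠂⠂⠀⠀
⠀⠿⠿⠿⠿⠿⠿⠿⠿⠿⠀⠀
⠀⠶⠂⠿⠿⠿⠿⠿⠿⠿⠀⠀
⠀⠀⠀⠀⠀⠀⠀⠀⠀⠀⠀⠀
⠀⠀⠀⠀⠀⠀⠀⠀⠀⠀⠀⠀
⠀⠀⠀⠀⠀⠀⠀⠀⠀⠀⠀⠀

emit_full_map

⠿⠿⠿⠿⠿⠿⠿⠿⠿
⠿⠿⠿⠿⠿⠿⠿⠿⠿
⠂⠂⠂⠂⠂⣾⠂⠂⠂
⠿⠿⠿⠿⠿⠿⠿⠿⠿
⠶⠂⠿⠿⠿⠿⠿⠿⠿

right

⠀⠀⠀⠀⠀⠀⠀⠀⠀⠀⠀⠀
⠀⠀⠀⠀⠀⠀⠀⠀⠀⠀⠀⠀
⠀⠀⠀⠀⠀⠀⠀⠀⠀⠀⠀⠀
⠀⠀⠀⠀⠀⠀⠀⠀⠀⠀⠀⠀
⠿⠿⠿⠿⠿⠿⠿⠿⠿⠀⠀⠀
⠿⠿⠿⠿⠿⠿⠿⠿⠿⠀⠀⠀
⠂⠂⠂⠂⠂⠂⣾⠂⠂⠀⠀⠀
⠿⠿⠿⠿⠿⠿⠿⠿⠿⠀⠀⠀
⠶⠂⠿⠿⠿⠿⠿⠿⠿⠀⠀⠀
⠀⠀⠀⠀⠀⠀⠀⠀⠀⠀⠀⠀
⠀⠀⠀⠀⠀⠀⠀⠀⠀⠀⠀⠀
⠀⠀⠀⠀⠀⠀⠀⠀⠀⠀⠀⠀

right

⠀⠀⠀⠀⠀⠀⠀⠀⠀⠀⠀⠀
⠀⠀⠀⠀⠀⠀⠀⠀⠀⠀⠀⠀
⠀⠀⠀⠀⠀⠀⠀⠀⠀⠀⠀⠀
⠀⠀⠀⠀⠀⠀⠀⠀⠀⠀⠀⠀
⠿⠿⠿⠿⠿⠿⠿⠿⠿⠀⠀⠀
⠿⠿⠿⠿⠿⠿⠿⠿⠂⠀⠀⠀
⠂⠂⠂⠂⠂⠂⣾⠂⠂⠀⠀⠀
⠿⠿⠿⠿⠿⠿⠿⠿⠂⠀⠀⠀
⠂⠿⠿⠿⠿⠿⠿⠿⠿⠀⠀⠀
⠀⠀⠀⠀⠀⠀⠀⠀⠀⠀⠀⠀
⠀⠀⠀⠀⠀⠀⠀⠀⠀⠀⠀⠀
⠀⠀⠀⠀⠀⠀⠀⠀⠀⠀⠀⠀

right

⠀⠀⠀⠀⠀⠀⠀⠀⠀⠀⠀⠀
⠀⠀⠀⠀⠀⠀⠀⠀⠀⠀⠀⠀
⠀⠀⠀⠀⠀⠀⠀⠀⠀⠀⠀⠀
⠀⠀⠀⠀⠀⠀⠀⠀⠀⠀⠀⠀
⠿⠿⠿⠿⠿⠿⠿⠿⠿⠀⠀⠀
⠿⠿⠿⠿⠿⠿⠿⠂⠂⠀⠀⠀
⠂⠂⠂⠂⠂⠂⣾⠂⠂⠀⠀⠀
⠿⠿⠿⠿⠿⠿⠿⠂⠂⠀⠀⠀
⠿⠿⠿⠿⠿⠿⠿⠿⠿⠀⠀⠀
⠀⠀⠀⠀⠀⠀⠀⠀⠀⠀⠀⠀
⠀⠀⠀⠀⠀⠀⠀⠀⠀⠀⠀⠀
⠀⠀⠀⠀⠀⠀⠀⠀⠀⠀⠀⠀

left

⠀⠀⠀⠀⠀⠀⠀⠀⠀⠀⠀⠀
⠀⠀⠀⠀⠀⠀⠀⠀⠀⠀⠀⠀
⠀⠀⠀⠀⠀⠀⠀⠀⠀⠀⠀⠀
⠀⠀⠀⠀⠀⠀⠀⠀⠀⠀⠀⠀
⠿⠿⠿⠿⠿⠿⠿⠿⠿⠿⠀⠀
⠿⠿⠿⠿⠿⠿⠿⠿⠂⠂⠀⠀
⠂⠂⠂⠂⠂⠂⣾⠂⠂⠂⠀⠀
⠿⠿⠿⠿⠿⠿⠿⠿⠂⠂⠀⠀
⠂⠿⠿⠿⠿⠿⠿⠿⠿⠿⠀⠀
⠀⠀⠀⠀⠀⠀⠀⠀⠀⠀⠀⠀
⠀⠀⠀⠀⠀⠀⠀⠀⠀⠀⠀⠀
⠀⠀⠀⠀⠀⠀⠀⠀⠀⠀⠀⠀

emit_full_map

⠿⠿⠿⠿⠿⠿⠿⠿⠿⠿⠿
⠿⠿⠿⠿⠿⠿⠿⠿⠿⠂⠂
⠂⠂⠂⠂⠂⠂⠂⣾⠂⠂⠂
⠿⠿⠿⠿⠿⠿⠿⠿⠿⠂⠂
⠶⠂⠿⠿⠿⠿⠿⠿⠿⠿⠿

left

⠀⠀⠀⠀⠀⠀⠀⠀⠀⠀⠀⠀
⠀⠀⠀⠀⠀⠀⠀⠀⠀⠀⠀⠀
⠀⠀⠀⠀⠀⠀⠀⠀⠀⠀⠀⠀
⠀⠀⠀⠀⠀⠀⠀⠀⠀⠀⠀⠀
⠿⠿⠿⠿⠿⠿⠿⠿⠿⠿⠿⠀
⠿⠿⠿⠿⠿⠿⠿⠿⠿⠂⠂⠀
⠂⠂⠂⠂⠂⠂⣾⠂⠂⠂⠂⠀
⠿⠿⠿⠿⠿⠿⠿⠿⠿⠂⠂⠀
⠶⠂⠿⠿⠿⠿⠿⠿⠿⠿⠿⠀
⠀⠀⠀⠀⠀⠀⠀⠀⠀⠀⠀⠀
⠀⠀⠀⠀⠀⠀⠀⠀⠀⠀⠀⠀
⠀⠀⠀⠀⠀⠀⠀⠀⠀⠀⠀⠀

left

⠀⠀⠀⠀⠀⠀⠀⠀⠀⠀⠀⠀
⠀⠀⠀⠀⠀⠀⠀⠀⠀⠀⠀⠀
⠀⠀⠀⠀⠀⠀⠀⠀⠀⠀⠀⠀
⠀⠀⠀⠀⠀⠀⠀⠀⠀⠀⠀⠀
⠀⠿⠿⠿⠿⠿⠿⠿⠿⠿⠿⠿
⠀⠿⠿⠿⠿⠿⠿⠿⠿⠿⠂⠂
⠀⠂⠂⠂⠂⠂⣾⠂⠂⠂⠂⠂
⠀⠿⠿⠿⠿⠿⠿⠿⠿⠿⠂⠂
⠀⠶⠂⠿⠿⠿⠿⠿⠿⠿⠿⠿
⠀⠀⠀⠀⠀⠀⠀⠀⠀⠀⠀⠀
⠀⠀⠀⠀⠀⠀⠀⠀⠀⠀⠀⠀
⠀⠀⠀⠀⠀⠀⠀⠀⠀⠀⠀⠀

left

⠀⠀⠀⠀⠀⠀⠀⠀⠀⠀⠀⠀
⠀⠀⠀⠀⠀⠀⠀⠀⠀⠀⠀⠀
⠀⠀⠀⠀⠀⠀⠀⠀⠀⠀⠀⠀
⠀⠀⠀⠀⠀⠀⠀⠀⠀⠀⠀⠀
⠀⠀⠿⠿⠿⠿⠿⠿⠿⠿⠿⠿
⠀⠀⠿⠿⠿⠿⠿⠿⠿⠿⠿⠂
⠀⠀⠂⠂⠂⠂⣾⠂⠂⠂⠂⠂
⠀⠀⠿⠿⠿⠿⠿⠿⠿⠿⠿⠂
⠀⠀⠶⠂⠿⠿⠿⠿⠿⠿⠿⠿
⠀⠀⠀⠀⠀⠀⠀⠀⠀⠀⠀⠀
⠀⠀⠀⠀⠀⠀⠀⠀⠀⠀⠀⠀
⠀⠀⠀⠀⠀⠀⠀⠀⠀⠀⠀⠀

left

⠀⠀⠀⠀⠀⠀⠀⠀⠀⠀⠀⠀
⠀⠀⠀⠀⠀⠀⠀⠀⠀⠀⠀⠀
⠀⠀⠀⠀⠀⠀⠀⠀⠀⠀⠀⠀
⠀⠀⠀⠀⠀⠀⠀⠀⠀⠀⠀⠀
⠀⠀⠀⠿⠿⠿⠿⠿⠿⠿⠿⠿
⠀⠀⠀⠿⠿⠿⠿⠿⠿⠿⠿⠿
⠀⠀⠀⠂⠂⠂⣾⠂⠂⠂⠂⠂
⠀⠀⠀⠿⠿⠿⠿⠿⠿⠿⠿⠿
⠀⠀⠀⠶⠂⠿⠿⠿⠿⠿⠿⠿
⠀⠀⠀⠀⠀⠀⠀⠀⠀⠀⠀⠀
⠀⠀⠀⠀⠀⠀⠀⠀⠀⠀⠀⠀
⠀⠀⠀⠀⠀⠀⠀⠀⠀⠀⠀⠀

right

⠀⠀⠀⠀⠀⠀⠀⠀⠀⠀⠀⠀
⠀⠀⠀⠀⠀⠀⠀⠀⠀⠀⠀⠀
⠀⠀⠀⠀⠀⠀⠀⠀⠀⠀⠀⠀
⠀⠀⠀⠀⠀⠀⠀⠀⠀⠀⠀⠀
⠀⠀⠿⠿⠿⠿⠿⠿⠿⠿⠿⠿
⠀⠀⠿⠿⠿⠿⠿⠿⠿⠿⠿⠂
⠀⠀⠂⠂⠂⠂⣾⠂⠂⠂⠂⠂
⠀⠀⠿⠿⠿⠿⠿⠿⠿⠿⠿⠂
⠀⠀⠶⠂⠿⠿⠿⠿⠿⠿⠿⠿
⠀⠀⠀⠀⠀⠀⠀⠀⠀⠀⠀⠀
⠀⠀⠀⠀⠀⠀⠀⠀⠀⠀⠀⠀
⠀⠀⠀⠀⠀⠀⠀⠀⠀⠀⠀⠀

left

⠀⠀⠀⠀⠀⠀⠀⠀⠀⠀⠀⠀
⠀⠀⠀⠀⠀⠀⠀⠀⠀⠀⠀⠀
⠀⠀⠀⠀⠀⠀⠀⠀⠀⠀⠀⠀
⠀⠀⠀⠀⠀⠀⠀⠀⠀⠀⠀⠀
⠀⠀⠀⠿⠿⠿⠿⠿⠿⠿⠿⠿
⠀⠀⠀⠿⠿⠿⠿⠿⠿⠿⠿⠿
⠀⠀⠀⠂⠂⠂⣾⠂⠂⠂⠂⠂
⠀⠀⠀⠿⠿⠿⠿⠿⠿⠿⠿⠿
⠀⠀⠀⠶⠂⠿⠿⠿⠿⠿⠿⠿
⠀⠀⠀⠀⠀⠀⠀⠀⠀⠀⠀⠀
⠀⠀⠀⠀⠀⠀⠀⠀⠀⠀⠀⠀
⠀⠀⠀⠀⠀⠀⠀⠀⠀⠀⠀⠀


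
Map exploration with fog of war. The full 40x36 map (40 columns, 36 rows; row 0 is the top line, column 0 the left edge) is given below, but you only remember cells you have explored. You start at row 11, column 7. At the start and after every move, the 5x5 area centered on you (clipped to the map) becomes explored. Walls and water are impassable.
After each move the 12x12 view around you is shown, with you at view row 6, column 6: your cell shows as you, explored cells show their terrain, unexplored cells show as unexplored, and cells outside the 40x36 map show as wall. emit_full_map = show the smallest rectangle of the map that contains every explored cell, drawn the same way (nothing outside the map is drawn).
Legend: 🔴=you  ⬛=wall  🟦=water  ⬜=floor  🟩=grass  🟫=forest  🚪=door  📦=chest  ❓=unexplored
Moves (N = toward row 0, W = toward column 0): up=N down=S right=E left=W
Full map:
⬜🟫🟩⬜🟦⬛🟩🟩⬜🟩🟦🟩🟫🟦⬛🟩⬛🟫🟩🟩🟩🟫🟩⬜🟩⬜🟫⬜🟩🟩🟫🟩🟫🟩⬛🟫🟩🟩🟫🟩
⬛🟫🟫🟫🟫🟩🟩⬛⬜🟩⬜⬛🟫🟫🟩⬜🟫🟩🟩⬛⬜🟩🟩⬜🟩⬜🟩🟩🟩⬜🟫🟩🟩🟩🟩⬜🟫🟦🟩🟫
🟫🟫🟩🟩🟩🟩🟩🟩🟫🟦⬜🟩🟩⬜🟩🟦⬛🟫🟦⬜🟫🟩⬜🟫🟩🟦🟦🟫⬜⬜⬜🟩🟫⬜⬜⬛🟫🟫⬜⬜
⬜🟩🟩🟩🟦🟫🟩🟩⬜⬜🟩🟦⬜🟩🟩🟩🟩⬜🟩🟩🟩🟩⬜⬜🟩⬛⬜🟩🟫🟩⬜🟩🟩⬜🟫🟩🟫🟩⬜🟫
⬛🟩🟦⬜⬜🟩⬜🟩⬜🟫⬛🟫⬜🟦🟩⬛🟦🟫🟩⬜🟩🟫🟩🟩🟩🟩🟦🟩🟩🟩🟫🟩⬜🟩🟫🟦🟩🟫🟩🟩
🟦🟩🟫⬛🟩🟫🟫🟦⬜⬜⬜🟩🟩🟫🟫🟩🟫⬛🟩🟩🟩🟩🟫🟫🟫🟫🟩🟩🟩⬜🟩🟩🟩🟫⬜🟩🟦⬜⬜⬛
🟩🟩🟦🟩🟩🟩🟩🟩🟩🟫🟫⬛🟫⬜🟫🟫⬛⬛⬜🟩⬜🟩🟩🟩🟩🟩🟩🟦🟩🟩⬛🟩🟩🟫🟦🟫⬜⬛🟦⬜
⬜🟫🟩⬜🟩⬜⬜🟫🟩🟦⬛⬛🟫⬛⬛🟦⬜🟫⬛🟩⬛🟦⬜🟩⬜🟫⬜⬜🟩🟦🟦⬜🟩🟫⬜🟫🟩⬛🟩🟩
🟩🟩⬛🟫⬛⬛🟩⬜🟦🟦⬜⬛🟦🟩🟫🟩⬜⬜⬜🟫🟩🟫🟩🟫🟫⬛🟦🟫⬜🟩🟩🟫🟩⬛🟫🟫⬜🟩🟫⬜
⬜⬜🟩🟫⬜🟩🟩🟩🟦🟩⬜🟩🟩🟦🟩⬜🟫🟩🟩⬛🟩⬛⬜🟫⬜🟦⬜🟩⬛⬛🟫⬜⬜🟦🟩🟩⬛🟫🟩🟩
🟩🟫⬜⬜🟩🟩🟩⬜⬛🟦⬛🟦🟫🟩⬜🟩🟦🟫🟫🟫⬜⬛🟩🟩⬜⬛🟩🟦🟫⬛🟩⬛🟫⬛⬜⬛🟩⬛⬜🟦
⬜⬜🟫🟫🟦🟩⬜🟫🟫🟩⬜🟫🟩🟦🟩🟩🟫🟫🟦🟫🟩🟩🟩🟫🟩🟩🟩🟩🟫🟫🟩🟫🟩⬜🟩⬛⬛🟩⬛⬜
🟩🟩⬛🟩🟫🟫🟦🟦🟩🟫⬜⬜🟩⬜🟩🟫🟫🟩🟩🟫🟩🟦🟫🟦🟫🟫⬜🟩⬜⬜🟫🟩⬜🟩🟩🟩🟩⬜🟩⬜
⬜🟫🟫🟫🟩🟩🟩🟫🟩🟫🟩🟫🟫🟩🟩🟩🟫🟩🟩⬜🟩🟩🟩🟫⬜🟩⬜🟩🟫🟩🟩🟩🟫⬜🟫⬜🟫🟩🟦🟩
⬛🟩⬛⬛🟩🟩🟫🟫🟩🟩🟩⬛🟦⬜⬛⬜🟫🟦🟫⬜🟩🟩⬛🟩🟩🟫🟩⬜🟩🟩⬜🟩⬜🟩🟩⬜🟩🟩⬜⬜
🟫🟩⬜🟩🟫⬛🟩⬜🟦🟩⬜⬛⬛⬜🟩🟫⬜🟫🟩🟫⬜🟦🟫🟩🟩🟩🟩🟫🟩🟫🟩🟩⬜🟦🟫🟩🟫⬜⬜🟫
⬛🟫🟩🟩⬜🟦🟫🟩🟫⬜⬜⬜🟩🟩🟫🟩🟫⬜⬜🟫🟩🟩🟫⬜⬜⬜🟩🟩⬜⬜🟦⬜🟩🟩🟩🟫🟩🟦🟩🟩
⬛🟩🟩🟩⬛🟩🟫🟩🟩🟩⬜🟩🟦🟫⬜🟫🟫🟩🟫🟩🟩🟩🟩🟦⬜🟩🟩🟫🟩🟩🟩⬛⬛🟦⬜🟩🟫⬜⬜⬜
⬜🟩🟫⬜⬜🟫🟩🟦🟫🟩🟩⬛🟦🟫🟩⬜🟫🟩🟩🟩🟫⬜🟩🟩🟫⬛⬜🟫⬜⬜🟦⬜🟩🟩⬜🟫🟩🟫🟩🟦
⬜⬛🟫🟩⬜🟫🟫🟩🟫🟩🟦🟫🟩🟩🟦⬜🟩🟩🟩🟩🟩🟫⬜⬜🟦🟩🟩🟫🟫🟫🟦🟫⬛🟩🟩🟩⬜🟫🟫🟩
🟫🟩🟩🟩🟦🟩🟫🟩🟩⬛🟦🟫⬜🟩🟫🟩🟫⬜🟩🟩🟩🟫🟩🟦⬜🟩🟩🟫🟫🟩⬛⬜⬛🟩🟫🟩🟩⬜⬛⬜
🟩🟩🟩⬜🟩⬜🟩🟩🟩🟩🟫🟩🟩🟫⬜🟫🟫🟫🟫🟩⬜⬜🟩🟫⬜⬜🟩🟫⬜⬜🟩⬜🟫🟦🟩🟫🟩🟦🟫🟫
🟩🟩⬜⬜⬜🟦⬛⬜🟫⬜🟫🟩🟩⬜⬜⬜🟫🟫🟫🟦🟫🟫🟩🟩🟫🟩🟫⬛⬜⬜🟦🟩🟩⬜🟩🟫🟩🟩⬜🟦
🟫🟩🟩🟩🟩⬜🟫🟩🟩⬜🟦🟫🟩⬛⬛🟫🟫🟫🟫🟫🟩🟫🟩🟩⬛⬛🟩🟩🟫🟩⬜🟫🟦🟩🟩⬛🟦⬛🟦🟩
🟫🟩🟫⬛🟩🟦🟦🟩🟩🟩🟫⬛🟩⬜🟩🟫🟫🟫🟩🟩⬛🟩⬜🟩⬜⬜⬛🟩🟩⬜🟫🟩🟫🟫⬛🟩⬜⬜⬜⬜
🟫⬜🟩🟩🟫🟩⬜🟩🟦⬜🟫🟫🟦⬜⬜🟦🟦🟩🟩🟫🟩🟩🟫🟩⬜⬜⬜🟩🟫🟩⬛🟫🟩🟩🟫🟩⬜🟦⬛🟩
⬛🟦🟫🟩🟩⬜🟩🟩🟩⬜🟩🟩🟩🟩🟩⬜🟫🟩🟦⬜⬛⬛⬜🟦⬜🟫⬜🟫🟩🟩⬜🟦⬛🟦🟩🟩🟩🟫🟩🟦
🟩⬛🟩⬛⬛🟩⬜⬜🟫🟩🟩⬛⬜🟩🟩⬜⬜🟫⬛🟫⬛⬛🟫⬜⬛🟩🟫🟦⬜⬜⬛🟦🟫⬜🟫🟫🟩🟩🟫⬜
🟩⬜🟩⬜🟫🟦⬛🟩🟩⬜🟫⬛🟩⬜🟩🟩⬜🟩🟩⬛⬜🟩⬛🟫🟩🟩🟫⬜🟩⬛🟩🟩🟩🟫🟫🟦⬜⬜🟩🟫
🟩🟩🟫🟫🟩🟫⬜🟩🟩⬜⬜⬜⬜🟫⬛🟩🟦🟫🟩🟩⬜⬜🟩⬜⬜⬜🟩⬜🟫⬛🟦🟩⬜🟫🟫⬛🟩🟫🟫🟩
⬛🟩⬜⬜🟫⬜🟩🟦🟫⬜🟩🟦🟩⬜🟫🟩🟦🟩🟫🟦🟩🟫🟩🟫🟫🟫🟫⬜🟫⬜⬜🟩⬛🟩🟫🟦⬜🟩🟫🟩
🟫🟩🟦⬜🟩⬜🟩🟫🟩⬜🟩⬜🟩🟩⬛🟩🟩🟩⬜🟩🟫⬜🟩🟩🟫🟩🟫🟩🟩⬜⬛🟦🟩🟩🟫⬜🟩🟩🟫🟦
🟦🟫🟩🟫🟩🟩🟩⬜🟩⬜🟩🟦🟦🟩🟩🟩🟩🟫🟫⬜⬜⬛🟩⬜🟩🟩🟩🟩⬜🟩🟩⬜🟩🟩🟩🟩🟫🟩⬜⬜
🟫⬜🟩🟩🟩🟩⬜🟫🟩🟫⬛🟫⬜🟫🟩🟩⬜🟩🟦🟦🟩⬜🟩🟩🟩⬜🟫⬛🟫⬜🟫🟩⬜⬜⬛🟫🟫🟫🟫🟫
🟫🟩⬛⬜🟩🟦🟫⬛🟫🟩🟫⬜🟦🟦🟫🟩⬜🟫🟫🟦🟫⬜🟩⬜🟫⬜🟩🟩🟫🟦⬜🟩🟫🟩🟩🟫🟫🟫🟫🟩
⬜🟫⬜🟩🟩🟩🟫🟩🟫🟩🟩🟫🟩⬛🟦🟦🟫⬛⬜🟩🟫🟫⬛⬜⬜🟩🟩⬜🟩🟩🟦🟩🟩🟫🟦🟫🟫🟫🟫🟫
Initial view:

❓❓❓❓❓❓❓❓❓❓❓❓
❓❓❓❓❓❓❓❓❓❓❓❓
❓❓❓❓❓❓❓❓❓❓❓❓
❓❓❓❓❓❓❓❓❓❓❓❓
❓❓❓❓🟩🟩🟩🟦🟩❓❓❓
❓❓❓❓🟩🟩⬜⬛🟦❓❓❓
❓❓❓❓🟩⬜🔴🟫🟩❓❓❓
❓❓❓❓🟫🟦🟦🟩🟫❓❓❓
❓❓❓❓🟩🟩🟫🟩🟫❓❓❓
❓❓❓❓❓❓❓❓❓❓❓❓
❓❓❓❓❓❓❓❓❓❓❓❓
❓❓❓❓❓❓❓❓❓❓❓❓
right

❓❓❓❓❓❓❓❓❓❓❓❓
❓❓❓❓❓❓❓❓❓❓❓❓
❓❓❓❓❓❓❓❓❓❓❓❓
❓❓❓❓❓❓❓❓❓❓❓❓
❓❓❓🟩🟩🟩🟦🟩⬜❓❓❓
❓❓❓🟩🟩⬜⬛🟦⬛❓❓❓
❓❓❓🟩⬜🟫🔴🟩⬜❓❓❓
❓❓❓🟫🟦🟦🟩🟫⬜❓❓❓
❓❓❓🟩🟩🟫🟩🟫🟩❓❓❓
❓❓❓❓❓❓❓❓❓❓❓❓
❓❓❓❓❓❓❓❓❓❓❓❓
❓❓❓❓❓❓❓❓❓❓❓❓

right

❓❓❓❓❓❓❓❓❓❓❓❓
❓❓❓❓❓❓❓❓❓❓❓❓
❓❓❓❓❓❓❓❓❓❓❓❓
❓❓❓❓❓❓❓❓❓❓❓❓
❓❓🟩🟩🟩🟦🟩⬜🟩❓❓❓
❓❓🟩🟩⬜⬛🟦⬛🟦❓❓❓
❓❓🟩⬜🟫🟫🔴⬜🟫❓❓❓
❓❓🟫🟦🟦🟩🟫⬜⬜❓❓❓
❓❓🟩🟩🟫🟩🟫🟩🟫❓❓❓
❓❓❓❓❓❓❓❓❓❓❓❓
❓❓❓❓❓❓❓❓❓❓❓❓
❓❓❓❓❓❓❓❓❓❓❓❓

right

❓❓❓❓❓❓❓❓❓❓❓❓
❓❓❓❓❓❓❓❓❓❓❓❓
❓❓❓❓❓❓❓❓❓❓❓❓
❓❓❓❓❓❓❓❓❓❓❓❓
❓🟩🟩🟩🟦🟩⬜🟩🟩❓❓❓
❓🟩🟩⬜⬛🟦⬛🟦🟫❓❓❓
❓🟩⬜🟫🟫🟩🔴🟫🟩❓❓❓
❓🟫🟦🟦🟩🟫⬜⬜🟩❓❓❓
❓🟩🟩🟫🟩🟫🟩🟫🟫❓❓❓
❓❓❓❓❓❓❓❓❓❓❓❓
❓❓❓❓❓❓❓❓❓❓❓❓
❓❓❓❓❓❓❓❓❓❓❓❓

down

❓❓❓❓❓❓❓❓❓❓❓❓
❓❓❓❓❓❓❓❓❓❓❓❓
❓❓❓❓❓❓❓❓❓❓❓❓
❓🟩🟩🟩🟦🟩⬜🟩🟩❓❓❓
❓🟩🟩⬜⬛🟦⬛🟦🟫❓❓❓
❓🟩⬜🟫🟫🟩⬜🟫🟩❓❓❓
❓🟫🟦🟦🟩🟫🔴⬜🟩❓❓❓
❓🟩🟩🟫🟩🟫🟩🟫🟫❓❓❓
❓❓❓❓🟩🟩🟩⬛🟦❓❓❓
❓❓❓❓❓❓❓❓❓❓❓❓
❓❓❓❓❓❓❓❓❓❓❓❓
❓❓❓❓❓❓❓❓❓❓❓❓

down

❓❓❓❓❓❓❓❓❓❓❓❓
❓❓❓❓❓❓❓❓❓❓❓❓
❓🟩🟩🟩🟦🟩⬜🟩🟩❓❓❓
❓🟩🟩⬜⬛🟦⬛🟦🟫❓❓❓
❓🟩⬜🟫🟫🟩⬜🟫🟩❓❓❓
❓🟫🟦🟦🟩🟫⬜⬜🟩❓❓❓
❓🟩🟩🟫🟩🟫🔴🟫🟫❓❓❓
❓❓❓❓🟩🟩🟩⬛🟦❓❓❓
❓❓❓❓🟦🟩⬜⬛⬛❓❓❓
❓❓❓❓❓❓❓❓❓❓❓❓
❓❓❓❓❓❓❓❓❓❓❓❓
❓❓❓❓❓❓❓❓❓❓❓❓

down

❓❓❓❓❓❓❓❓❓❓❓❓
❓🟩🟩🟩🟦🟩⬜🟩🟩❓❓❓
❓🟩🟩⬜⬛🟦⬛🟦🟫❓❓❓
❓🟩⬜🟫🟫🟩⬜🟫🟩❓❓❓
❓🟫🟦🟦🟩🟫⬜⬜🟩❓❓❓
❓🟩🟩🟫🟩🟫🟩🟫🟫❓❓❓
❓❓❓❓🟩🟩🔴⬛🟦❓❓❓
❓❓❓❓🟦🟩⬜⬛⬛❓❓❓
❓❓❓❓🟫⬜⬜⬜🟩❓❓❓
❓❓❓❓❓❓❓❓❓❓❓❓
❓❓❓❓❓❓❓❓❓❓❓❓
❓❓❓❓❓❓❓❓❓❓❓❓

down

❓🟩🟩🟩🟦🟩⬜🟩🟩❓❓❓
❓🟩🟩⬜⬛🟦⬛🟦🟫❓❓❓
❓🟩⬜🟫🟫🟩⬜🟫🟩❓❓❓
❓🟫🟦🟦🟩🟫⬜⬜🟩❓❓❓
❓🟩🟩🟫🟩🟫🟩🟫🟫❓❓❓
❓❓❓❓🟩🟩🟩⬛🟦❓❓❓
❓❓❓❓🟦🟩🔴⬛⬛❓❓❓
❓❓❓❓🟫⬜⬜⬜🟩❓❓❓
❓❓❓❓🟩🟩⬜🟩🟦❓❓❓
❓❓❓❓❓❓❓❓❓❓❓❓
❓❓❓❓❓❓❓❓❓❓❓❓
❓❓❓❓❓❓❓❓❓❓❓❓

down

❓🟩🟩⬜⬛🟦⬛🟦🟫❓❓❓
❓🟩⬜🟫🟫🟩⬜🟫🟩❓❓❓
❓🟫🟦🟦🟩🟫⬜⬜🟩❓❓❓
❓🟩🟩🟫🟩🟫🟩🟫🟫❓❓❓
❓❓❓❓🟩🟩🟩⬛🟦❓❓❓
❓❓❓❓🟦🟩⬜⬛⬛❓❓❓
❓❓❓❓🟫⬜🔴⬜🟩❓❓❓
❓❓❓❓🟩🟩⬜🟩🟦❓❓❓
❓❓❓❓🟫🟩🟩⬛🟦❓❓❓
❓❓❓❓❓❓❓❓❓❓❓❓
❓❓❓❓❓❓❓❓❓❓❓❓
❓❓❓❓❓❓❓❓❓❓❓❓

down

❓🟩⬜🟫🟫🟩⬜🟫🟩❓❓❓
❓🟫🟦🟦🟩🟫⬜⬜🟩❓❓❓
❓🟩🟩🟫🟩🟫🟩🟫🟫❓❓❓
❓❓❓❓🟩🟩🟩⬛🟦❓❓❓
❓❓❓❓🟦🟩⬜⬛⬛❓❓❓
❓❓❓❓🟫⬜⬜⬜🟩❓❓❓
❓❓❓❓🟩🟩🔴🟩🟦❓❓❓
❓❓❓❓🟫🟩🟩⬛🟦❓❓❓
❓❓❓❓🟫🟩🟦🟫🟩❓❓❓
❓❓❓❓❓❓❓❓❓❓❓❓
❓❓❓❓❓❓❓❓❓❓❓❓
❓❓❓❓❓❓❓❓❓❓❓❓

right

🟩⬜🟫🟫🟩⬜🟫🟩❓❓❓❓
🟫🟦🟦🟩🟫⬜⬜🟩❓❓❓❓
🟩🟩🟫🟩🟫🟩🟫🟫❓❓❓❓
❓❓❓🟩🟩🟩⬛🟦❓❓❓❓
❓❓❓🟦🟩⬜⬛⬛⬜❓❓❓
❓❓❓🟫⬜⬜⬜🟩🟩❓❓❓
❓❓❓🟩🟩⬜🔴🟦🟫❓❓❓
❓❓❓🟫🟩🟩⬛🟦🟫❓❓❓
❓❓❓🟫🟩🟦🟫🟩🟩❓❓❓
❓❓❓❓❓❓❓❓❓❓❓❓
❓❓❓❓❓❓❓❓❓❓❓❓
❓❓❓❓❓❓❓❓❓❓❓❓

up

🟩🟩⬜⬛🟦⬛🟦🟫❓❓❓❓
🟩⬜🟫🟫🟩⬜🟫🟩❓❓❓❓
🟫🟦🟦🟩🟫⬜⬜🟩❓❓❓❓
🟩🟩🟫🟩🟫🟩🟫🟫❓❓❓❓
❓❓❓🟩🟩🟩⬛🟦⬜❓❓❓
❓❓❓🟦🟩⬜⬛⬛⬜❓❓❓
❓❓❓🟫⬜⬜🔴🟩🟩❓❓❓
❓❓❓🟩🟩⬜🟩🟦🟫❓❓❓
❓❓❓🟫🟩🟩⬛🟦🟫❓❓❓
❓❓❓🟫🟩🟦🟫🟩🟩❓❓❓
❓❓❓❓❓❓❓❓❓❓❓❓
❓❓❓❓❓❓❓❓❓❓❓❓

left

❓🟩🟩⬜⬛🟦⬛🟦🟫❓❓❓
❓🟩⬜🟫🟫🟩⬜🟫🟩❓❓❓
❓🟫🟦🟦🟩🟫⬜⬜🟩❓❓❓
❓🟩🟩🟫🟩🟫🟩🟫🟫❓❓❓
❓❓❓❓🟩🟩🟩⬛🟦⬜❓❓
❓❓❓❓🟦🟩⬜⬛⬛⬜❓❓
❓❓❓❓🟫⬜🔴⬜🟩🟩❓❓
❓❓❓❓🟩🟩⬜🟩🟦🟫❓❓
❓❓❓❓🟫🟩🟩⬛🟦🟫❓❓
❓❓❓❓🟫🟩🟦🟫🟩🟩❓❓
❓❓❓❓❓❓❓❓❓❓❓❓
❓❓❓❓❓❓❓❓❓❓❓❓

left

❓❓🟩🟩⬜⬛🟦⬛🟦🟫❓❓
❓❓🟩⬜🟫🟫🟩⬜🟫🟩❓❓
❓❓🟫🟦🟦🟩🟫⬜⬜🟩❓❓
❓❓🟩🟩🟫🟩🟫🟩🟫🟫❓❓
❓❓❓❓🟫🟩🟩🟩⬛🟦⬜❓
❓❓❓❓⬜🟦🟩⬜⬛⬛⬜❓
❓❓❓❓🟩🟫🔴⬜⬜🟩🟩❓
❓❓❓❓🟩🟩🟩⬜🟩🟦🟫❓
❓❓❓❓🟦🟫🟩🟩⬛🟦🟫❓
❓❓❓❓❓🟫🟩🟦🟫🟩🟩❓
❓❓❓❓❓❓❓❓❓❓❓❓
❓❓❓❓❓❓❓❓❓❓❓❓

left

❓❓❓🟩🟩⬜⬛🟦⬛🟦🟫❓
❓❓❓🟩⬜🟫🟫🟩⬜🟫🟩❓
❓❓❓🟫🟦🟦🟩🟫⬜⬜🟩❓
❓❓❓🟩🟩🟫🟩🟫🟩🟫🟫❓
❓❓❓❓🟫🟫🟩🟩🟩⬛🟦⬜
❓❓❓❓🟩⬜🟦🟩⬜⬛⬛⬜
❓❓❓❓🟫🟩🔴⬜⬜⬜🟩🟩
❓❓❓❓🟫🟩🟩🟩⬜🟩🟦🟫
❓❓❓❓🟩🟦🟫🟩🟩⬛🟦🟫
❓❓❓❓❓❓🟫🟩🟦🟫🟩🟩
❓❓❓❓❓❓❓❓❓❓❓❓
❓❓❓❓❓❓❓❓❓❓❓❓

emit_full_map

🟩🟩🟩🟦🟩⬜🟩🟩❓
🟩🟩⬜⬛🟦⬛🟦🟫❓
🟩⬜🟫🟫🟩⬜🟫🟩❓
🟫🟦🟦🟩🟫⬜⬜🟩❓
🟩🟩🟫🟩🟫🟩🟫🟫❓
❓🟫🟫🟩🟩🟩⬛🟦⬜
❓🟩⬜🟦🟩⬜⬛⬛⬜
❓🟫🟩🔴⬜⬜⬜🟩🟩
❓🟫🟩🟩🟩⬜🟩🟦🟫
❓🟩🟦🟫🟩🟩⬛🟦🟫
❓❓❓🟫🟩🟦🟫🟩🟩

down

❓❓❓🟩⬜🟫🟫🟩⬜🟫🟩❓
❓❓❓🟫🟦🟦🟩🟫⬜⬜🟩❓
❓❓❓🟩🟩🟫🟩🟫🟩🟫🟫❓
❓❓❓❓🟫🟫🟩🟩🟩⬛🟦⬜
❓❓❓❓🟩⬜🟦🟩⬜⬛⬛⬜
❓❓❓❓🟫🟩🟫⬜⬜⬜🟩🟩
❓❓❓❓🟫🟩🔴🟩⬜🟩🟦🟫
❓❓❓❓🟩🟦🟫🟩🟩⬛🟦🟫
❓❓❓❓🟫🟩🟫🟩🟦🟫🟩🟩
❓❓❓❓❓❓❓❓❓❓❓❓
❓❓❓❓❓❓❓❓❓❓❓❓
❓❓❓❓❓❓❓❓❓❓❓❓

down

❓❓❓🟫🟦🟦🟩🟫⬜⬜🟩❓
❓❓❓🟩🟩🟫🟩🟫🟩🟫🟫❓
❓❓❓❓🟫🟫🟩🟩🟩⬛🟦⬜
❓❓❓❓🟩⬜🟦🟩⬜⬛⬛⬜
❓❓❓❓🟫🟩🟫⬜⬜⬜🟩🟩
❓❓❓❓🟫🟩🟩🟩⬜🟩🟦🟫
❓❓❓❓🟩🟦🔴🟩🟩⬛🟦🟫
❓❓❓❓🟫🟩🟫🟩🟦🟫🟩🟩
❓❓❓❓🟫🟩🟩⬛🟦❓❓❓
❓❓❓❓❓❓❓❓❓❓❓❓
❓❓❓❓❓❓❓❓❓❓❓❓
❓❓❓❓❓❓❓❓❓❓❓❓

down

❓❓❓🟩🟩🟫🟩🟫🟩🟫🟫❓
❓❓❓❓🟫🟫🟩🟩🟩⬛🟦⬜
❓❓❓❓🟩⬜🟦🟩⬜⬛⬛⬜
❓❓❓❓🟫🟩🟫⬜⬜⬜🟩🟩
❓❓❓❓🟫🟩🟩🟩⬜🟩🟦🟫
❓❓❓❓🟩🟦🟫🟩🟩⬛🟦🟫
❓❓❓❓🟫🟩🔴🟩🟦🟫🟩🟩
❓❓❓❓🟫🟩🟩⬛🟦❓❓❓
❓❓❓❓🟩🟩🟩🟩🟫❓❓❓
❓❓❓❓❓❓❓❓❓❓❓❓
❓❓❓❓❓❓❓❓❓❓❓❓
❓❓❓❓❓❓❓❓❓❓❓❓

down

❓❓❓❓🟫🟫🟩🟩🟩⬛🟦⬜
❓❓❓❓🟩⬜🟦🟩⬜⬛⬛⬜
❓❓❓❓🟫🟩🟫⬜⬜⬜🟩🟩
❓❓❓❓🟫🟩🟩🟩⬜🟩🟦🟫
❓❓❓❓🟩🟦🟫🟩🟩⬛🟦🟫
❓❓❓❓🟫🟩🟫🟩🟦🟫🟩🟩
❓❓❓❓🟫🟩🔴⬛🟦❓❓❓
❓❓❓❓🟩🟩🟩🟩🟫❓❓❓
❓❓❓❓⬛⬜🟫⬜🟫❓❓❓
❓❓❓❓❓❓❓❓❓❓❓❓
❓❓❓❓❓❓❓❓❓❓❓❓
❓❓❓❓❓❓❓❓❓❓❓❓

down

❓❓❓❓🟩⬜🟦🟩⬜⬛⬛⬜
❓❓❓❓🟫🟩🟫⬜⬜⬜🟩🟩
❓❓❓❓🟫🟩🟩🟩⬜🟩🟦🟫
❓❓❓❓🟩🟦🟫🟩🟩⬛🟦🟫
❓❓❓❓🟫🟩🟫🟩🟦🟫🟩🟩
❓❓❓❓🟫🟩🟩⬛🟦❓❓❓
❓❓❓❓🟩🟩🔴🟩🟫❓❓❓
❓❓❓❓⬛⬜🟫⬜🟫❓❓❓
❓❓❓❓🟫🟩🟩⬜🟦❓❓❓
❓❓❓❓❓❓❓❓❓❓❓❓
❓❓❓❓❓❓❓❓❓❓❓❓
❓❓❓❓❓❓❓❓❓❓❓❓

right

❓❓❓🟩⬜🟦🟩⬜⬛⬛⬜❓
❓❓❓🟫🟩🟫⬜⬜⬜🟩🟩❓
❓❓❓🟫🟩🟩🟩⬜🟩🟦🟫❓
❓❓❓🟩🟦🟫🟩🟩⬛🟦🟫❓
❓❓❓🟫🟩🟫🟩🟦🟫🟩🟩❓
❓❓❓🟫🟩🟩⬛🟦🟫❓❓❓
❓❓❓🟩🟩🟩🔴🟫🟩❓❓❓
❓❓❓⬛⬜🟫⬜🟫🟩❓❓❓
❓❓❓🟫🟩🟩⬜🟦🟫❓❓❓
❓❓❓❓❓❓❓❓❓❓❓❓
❓❓❓❓❓❓❓❓❓❓❓❓
❓❓❓❓❓❓❓❓❓❓❓❓

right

❓❓🟩⬜🟦🟩⬜⬛⬛⬜❓❓
❓❓🟫🟩🟫⬜⬜⬜🟩🟩❓❓
❓❓🟫🟩🟩🟩⬜🟩🟦🟫❓❓
❓❓🟩🟦🟫🟩🟩⬛🟦🟫❓❓
❓❓🟫🟩🟫🟩🟦🟫🟩🟩❓❓
❓❓🟫🟩🟩⬛🟦🟫⬜❓❓❓
❓❓🟩🟩🟩🟩🔴🟩🟩❓❓❓
❓❓⬛⬜🟫⬜🟫🟩🟩❓❓❓
❓❓🟫🟩🟩⬜🟦🟫🟩❓❓❓
❓❓❓❓❓❓❓❓❓❓❓❓
❓❓❓❓❓❓❓❓❓❓❓❓
❓❓❓❓❓❓❓❓❓❓❓❓

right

❓🟩⬜🟦🟩⬜⬛⬛⬜❓❓❓
❓🟫🟩🟫⬜⬜⬜🟩🟩❓❓❓
❓🟫🟩🟩🟩⬜🟩🟦🟫❓❓❓
❓🟩🟦🟫🟩🟩⬛🟦🟫❓❓❓
❓🟫🟩🟫🟩🟦🟫🟩🟩❓❓❓
❓🟫🟩🟩⬛🟦🟫⬜🟩❓❓❓
❓🟩🟩🟩🟩🟫🔴🟩🟫❓❓❓
❓⬛⬜🟫⬜🟫🟩🟩⬜❓❓❓
❓🟫🟩🟩⬜🟦🟫🟩⬛❓❓❓
❓❓❓❓❓❓❓❓❓❓❓❓
❓❓❓❓❓❓❓❓❓❓❓❓
❓❓❓❓❓❓❓❓❓❓❓❓

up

❓🟫🟫🟩🟩🟩⬛🟦⬜❓❓❓
❓🟩⬜🟦🟩⬜⬛⬛⬜❓❓❓
❓🟫🟩🟫⬜⬜⬜🟩🟩❓❓❓
❓🟫🟩🟩🟩⬜🟩🟦🟫❓❓❓
❓🟩🟦🟫🟩🟩⬛🟦🟫❓❓❓
❓🟫🟩🟫🟩🟦🟫🟩🟩❓❓❓
❓🟫🟩🟩⬛🟦🔴⬜🟩❓❓❓
❓🟩🟩🟩🟩🟫🟩🟩🟫❓❓❓
❓⬛⬜🟫⬜🟫🟩🟩⬜❓❓❓
❓🟫🟩🟩⬜🟦🟫🟩⬛❓❓❓
❓❓❓❓❓❓❓❓❓❓❓❓
❓❓❓❓❓❓❓❓❓❓❓❓

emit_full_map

🟩🟩🟩🟦🟩⬜🟩🟩❓
🟩🟩⬜⬛🟦⬛🟦🟫❓
🟩⬜🟫🟫🟩⬜🟫🟩❓
🟫🟦🟦🟩🟫⬜⬜🟩❓
🟩🟩🟫🟩🟫🟩🟫🟫❓
❓🟫🟫🟩🟩🟩⬛🟦⬜
❓🟩⬜🟦🟩⬜⬛⬛⬜
❓🟫🟩🟫⬜⬜⬜🟩🟩
❓🟫🟩🟩🟩⬜🟩🟦🟫
❓🟩🟦🟫🟩🟩⬛🟦🟫
❓🟫🟩🟫🟩🟦🟫🟩🟩
❓🟫🟩🟩⬛🟦🔴⬜🟩
❓🟩🟩🟩🟩🟫🟩🟩🟫
❓⬛⬜🟫⬜🟫🟩🟩⬜
❓🟫🟩🟩⬜🟦🟫🟩⬛
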